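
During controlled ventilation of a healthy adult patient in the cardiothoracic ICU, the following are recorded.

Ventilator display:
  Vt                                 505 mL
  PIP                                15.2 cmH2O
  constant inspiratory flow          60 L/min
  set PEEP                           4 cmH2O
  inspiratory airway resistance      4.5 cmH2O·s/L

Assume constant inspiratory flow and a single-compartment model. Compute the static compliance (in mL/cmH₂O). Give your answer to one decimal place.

Flow: 60 L/min ÷ 60 = 1 L/s.
Equation of motion (constant flow): PIP = Vt/C + R·V̇ + PEEP.
Vt/C = PIP − R·V̇ − PEEP = 15.2 − 4.5×1 − 4 = 15.2 − 4.5 − 4 = 6.7 cmH2O.
C = Vt / 6.7 = 505 / 6.7 = 75.373 mL/cmH2O.

75.4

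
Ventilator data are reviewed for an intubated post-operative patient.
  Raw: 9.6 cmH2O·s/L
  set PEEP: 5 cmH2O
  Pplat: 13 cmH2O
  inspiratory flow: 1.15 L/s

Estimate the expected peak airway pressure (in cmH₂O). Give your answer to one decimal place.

PIP = Pplat + Raw × flow = 13 + 9.6 × 1.15 = 13 + 11.04 = 24.04 cmH2O.

24.0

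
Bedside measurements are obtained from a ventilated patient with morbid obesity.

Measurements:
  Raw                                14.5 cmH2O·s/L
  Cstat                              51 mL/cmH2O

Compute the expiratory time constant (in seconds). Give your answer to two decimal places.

0.74

τ = R × C = 14.5 × 51 mL/cmH2O = 14.5 × 0.051 L/cmH2O = 0.7395 s.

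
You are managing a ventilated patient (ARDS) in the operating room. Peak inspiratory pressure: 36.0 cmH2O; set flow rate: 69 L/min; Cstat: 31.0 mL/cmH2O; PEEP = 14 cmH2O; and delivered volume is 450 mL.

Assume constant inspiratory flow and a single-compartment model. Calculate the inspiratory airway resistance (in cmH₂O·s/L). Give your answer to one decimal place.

6.5

Flow: 69 L/min ÷ 60 = 1.15 L/s.
Equation of motion (constant flow): PIP = Vt/C + R·V̇ + PEEP.
R·V̇ = PIP − Vt/C − PEEP = 36.0 − 450/31.0 − 14 = 36.0 − 14.516 − 14 = 7.484 cmH2O.
R = 7.484 / 1.15 = 6.508 cmH2O·s/L.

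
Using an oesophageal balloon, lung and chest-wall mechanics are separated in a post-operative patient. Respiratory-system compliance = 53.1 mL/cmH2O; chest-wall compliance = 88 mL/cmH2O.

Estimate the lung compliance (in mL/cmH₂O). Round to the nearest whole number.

1/CL = 1/Crs − 1/Ccw.
1/CL = 1/53.1 − 1/88 = 0.007469.
CL = 133.89 mL/cmH2O.

134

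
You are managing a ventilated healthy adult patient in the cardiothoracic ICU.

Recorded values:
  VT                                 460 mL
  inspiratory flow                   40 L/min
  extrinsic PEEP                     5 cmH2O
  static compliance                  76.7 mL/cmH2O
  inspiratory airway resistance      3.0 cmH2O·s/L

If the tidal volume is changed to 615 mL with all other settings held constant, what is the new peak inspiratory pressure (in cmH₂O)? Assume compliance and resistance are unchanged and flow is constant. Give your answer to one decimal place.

Flow: 40 L/min ÷ 60 = 0.6667 L/s.
PIP = Vt/C + R·V̇ + PEEP (constant-flow equation of motion).
Only the elastic term changes: ΔPIP = ΔVt / C = (615 − 460) / 76.7 = 2.021 cmH2O.
Original PIP = 460/76.7 + 3.0×0.6667 + 5 = 12.997 cmH2O; new PIP = 12.997 + (2.021) = 15.018 cmH2O.

15.0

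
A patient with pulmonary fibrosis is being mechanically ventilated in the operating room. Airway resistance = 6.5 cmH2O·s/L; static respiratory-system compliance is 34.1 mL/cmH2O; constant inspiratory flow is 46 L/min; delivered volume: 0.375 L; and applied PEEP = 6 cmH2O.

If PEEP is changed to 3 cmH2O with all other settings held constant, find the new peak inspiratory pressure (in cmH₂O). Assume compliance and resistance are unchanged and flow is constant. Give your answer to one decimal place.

Flow: 46 L/min ÷ 60 = 0.7667 L/s.
PIP = Vt/C + R·V̇ + PEEP (constant-flow equation of motion).
Only the baseline term changes: ΔPIP = ΔPEEP = 3 − 6 = -3.0 cmH2O.
Original PIP = 375/34.1 + 6.5×0.7667 + 6 = 21.981 cmH2O; new PIP = 21.981 + (-3.0) = 18.981 cmH2O.

19.0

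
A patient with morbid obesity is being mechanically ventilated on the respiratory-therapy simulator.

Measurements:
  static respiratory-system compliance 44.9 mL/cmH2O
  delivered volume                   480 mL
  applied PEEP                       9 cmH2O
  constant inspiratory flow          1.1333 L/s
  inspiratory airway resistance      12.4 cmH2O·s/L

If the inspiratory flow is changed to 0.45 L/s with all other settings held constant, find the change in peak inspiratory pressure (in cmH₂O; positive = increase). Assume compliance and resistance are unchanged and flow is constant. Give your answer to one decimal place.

-8.5

PIP = Vt/C + R·V̇ + PEEP (constant-flow equation of motion).
Only the resistive term changes: ΔPIP = R × ΔV̇ = 12.4 × (0.45 − 1.1333) = 12.4 × -0.6833 = -8.473 cmH2O.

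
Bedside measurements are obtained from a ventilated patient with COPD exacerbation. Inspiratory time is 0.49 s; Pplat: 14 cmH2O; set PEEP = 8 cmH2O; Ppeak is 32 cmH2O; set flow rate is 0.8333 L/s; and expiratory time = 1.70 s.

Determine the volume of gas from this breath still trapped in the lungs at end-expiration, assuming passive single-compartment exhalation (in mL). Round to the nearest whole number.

Vt = flow × Ti = 0.8333 L/s × 0.49 s × 1000 mL/L = 408.32 mL.
R = (PIP − Pplat)/V̇ = (32 − 14) / 0.8333 = 18.0/0.8333 = 21.601 cmH2O·s/L.
C = Vt/(Pplat − PEEP) = 408.32 / (14 − 8) = 408.32/6.0 = 68.053 mL/cmH2O.
τ = R × C = 21.601 × 0.06805 L/cmH2O = 1.47 s.
Fraction remaining = e^(−Te/τ) = e^(−1.70/1.47) = 0.3146.
Trapped volume = 408.32 × 0.3146 = 128.46 mL.

128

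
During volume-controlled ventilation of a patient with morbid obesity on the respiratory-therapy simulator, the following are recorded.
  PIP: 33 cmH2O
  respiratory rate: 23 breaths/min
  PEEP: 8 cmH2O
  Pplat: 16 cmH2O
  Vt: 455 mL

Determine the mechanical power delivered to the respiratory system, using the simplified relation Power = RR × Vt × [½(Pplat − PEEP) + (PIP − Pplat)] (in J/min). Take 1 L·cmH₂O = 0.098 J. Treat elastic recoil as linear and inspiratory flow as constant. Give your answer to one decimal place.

Per-breath work = Vt × [½(Pplat−PEEP) + (PIP−Pplat)] = 0.455 × [0.5×8.0 + 17.0] = 0.455 × 21.0 = 9.555 L·cmH2O.
Power = 23 × 9.555 = 219.77 L·cmH2O/min.
× 0.098 J/(L·cmH2O) → 21.537 J/min.

21.5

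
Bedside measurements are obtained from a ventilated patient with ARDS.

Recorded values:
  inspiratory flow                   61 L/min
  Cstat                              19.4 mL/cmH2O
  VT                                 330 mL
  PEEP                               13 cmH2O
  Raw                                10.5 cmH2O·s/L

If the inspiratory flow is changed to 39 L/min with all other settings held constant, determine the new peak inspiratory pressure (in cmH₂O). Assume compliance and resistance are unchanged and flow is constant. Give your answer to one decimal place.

36.8

Flow: 61 L/min ÷ 60 = 1.0167 L/s.
New flow: 39 L/min ÷ 60 = 0.65 L/s.
PIP = Vt/C + R·V̇ + PEEP (constant-flow equation of motion).
Only the resistive term changes: ΔPIP = R × ΔV̇ = 10.5 × (0.65 − 1.0167) = 10.5 × -0.3667 = -3.85 cmH2O.
Original PIP = 330/19.4 + 10.5×1.0167 + 13 = 40.686 cmH2O; new PIP = 40.686 + (-3.85) = 36.836 cmH2O.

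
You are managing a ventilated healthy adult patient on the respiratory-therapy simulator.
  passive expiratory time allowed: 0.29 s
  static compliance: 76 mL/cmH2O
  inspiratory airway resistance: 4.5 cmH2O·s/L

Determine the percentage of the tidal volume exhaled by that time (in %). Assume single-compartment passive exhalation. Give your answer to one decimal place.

τ = R × C = 4.5 × 76 mL/cmH2O = 4.5 × 0.076 L/cmH2O = 0.342 s.
Passive exhalation: V(t)/V₀ = e^(−t/τ) = e^(−0.29/0.342) = 0.4283.
Fraction exhaled = 1 − 0.4283 = 0.5717 → 57.17%.

57.2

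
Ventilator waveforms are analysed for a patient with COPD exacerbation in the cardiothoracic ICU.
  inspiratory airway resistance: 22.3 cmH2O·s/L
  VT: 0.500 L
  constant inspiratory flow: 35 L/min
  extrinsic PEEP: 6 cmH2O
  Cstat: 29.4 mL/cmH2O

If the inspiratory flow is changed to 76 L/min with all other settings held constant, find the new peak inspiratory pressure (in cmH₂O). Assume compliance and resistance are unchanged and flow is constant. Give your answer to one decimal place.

Flow: 35 L/min ÷ 60 = 0.5833 L/s.
New flow: 76 L/min ÷ 60 = 1.2667 L/s.
PIP = Vt/C + R·V̇ + PEEP (constant-flow equation of motion).
Only the resistive term changes: ΔPIP = R × ΔV̇ = 22.3 × (1.2667 − 0.5833) = 22.3 × 0.6834 = 15.24 cmH2O.
Original PIP = 500/29.4 + 22.3×0.5833 + 6 = 36.014 cmH2O; new PIP = 36.014 + (15.24) = 51.254 cmH2O.

51.3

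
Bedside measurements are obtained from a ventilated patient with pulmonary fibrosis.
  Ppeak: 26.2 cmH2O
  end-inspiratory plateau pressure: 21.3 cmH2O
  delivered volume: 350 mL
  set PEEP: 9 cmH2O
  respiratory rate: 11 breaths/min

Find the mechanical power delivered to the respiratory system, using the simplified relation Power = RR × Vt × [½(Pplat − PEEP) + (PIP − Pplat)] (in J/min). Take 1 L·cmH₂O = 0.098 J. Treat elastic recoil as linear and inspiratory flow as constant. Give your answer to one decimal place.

4.2

Per-breath work = Vt × [½(Pplat−PEEP) + (PIP−Pplat)] = 0.350 × [0.5×12.3 + 4.9] = 0.350 × 11.05 = 3.868 L·cmH2O.
Power = 11 × 3.868 = 42.548 L·cmH2O/min.
× 0.098 J/(L·cmH2O) → 4.17 J/min.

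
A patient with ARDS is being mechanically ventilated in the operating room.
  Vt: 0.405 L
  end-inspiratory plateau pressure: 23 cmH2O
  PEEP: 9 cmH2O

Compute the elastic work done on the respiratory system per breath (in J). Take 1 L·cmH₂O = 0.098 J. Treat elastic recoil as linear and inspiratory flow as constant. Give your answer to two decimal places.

0.28

Elastic work ≈ ½ × (Pplat − PEEP) × Vt = 0.5 × (23 − 9) × 0.405 L = 0.5 × 14.0 × 0.405 = 2.835 L·cmH2O.
× 0.098 J/(L·cmH2O) → 0.2778 J.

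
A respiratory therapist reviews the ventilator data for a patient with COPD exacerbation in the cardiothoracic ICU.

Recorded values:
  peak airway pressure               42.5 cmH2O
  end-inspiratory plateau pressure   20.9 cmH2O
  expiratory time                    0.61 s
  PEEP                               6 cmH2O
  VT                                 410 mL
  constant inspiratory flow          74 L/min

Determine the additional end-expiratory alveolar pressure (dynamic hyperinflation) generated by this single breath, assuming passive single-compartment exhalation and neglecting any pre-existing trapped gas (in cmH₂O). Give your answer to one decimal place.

Flow: 74 L/min ÷ 60 = 1.2333 L/s.
R = (PIP − Pplat)/V̇ = (42.5 − 20.9) / 1.2333 = 21.6/1.2333 = 17.514 cmH2O·s/L.
C = Vt/(Pplat − PEEP) = 410.0 / (20.9 − 6) = 410.0/14.9 = 27.517 mL/cmH2O.
τ = R × C = 17.514 × 0.02752 L/cmH2O = 0.482 s.
Fraction remaining = e^(−Te/τ) = e^(−0.61/0.482) = 0.2821; trapped volume = 410.0 × 0.2821 = 115.66 mL.
Additional alveolar pressure from trapping ≈ V_trapped / C = 115.66 / 27.517 = 4.203 cmH2O.

4.2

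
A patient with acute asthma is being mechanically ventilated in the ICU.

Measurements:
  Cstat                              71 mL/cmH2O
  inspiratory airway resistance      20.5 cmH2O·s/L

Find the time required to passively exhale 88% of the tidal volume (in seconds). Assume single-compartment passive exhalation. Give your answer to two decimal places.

3.09

τ = R × C = 20.5 × 71 mL/cmH2O = 20.5 × 0.071 L/cmH2O = 1.456 s.
Exhaled fraction f = 1 − e^(−t/τ) → t = −τ·ln(1 − f) = −1.456·ln(0.12) = 3.087 s.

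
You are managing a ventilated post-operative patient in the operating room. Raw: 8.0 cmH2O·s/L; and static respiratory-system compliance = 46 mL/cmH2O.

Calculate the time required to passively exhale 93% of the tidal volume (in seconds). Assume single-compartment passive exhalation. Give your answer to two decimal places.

τ = R × C = 8.0 × 46 mL/cmH2O = 8.0 × 0.046 L/cmH2O = 0.368 s.
Exhaled fraction f = 1 − e^(−t/τ) → t = −τ·ln(1 − f) = −0.368·ln(0.07) = 0.9786 s.

0.98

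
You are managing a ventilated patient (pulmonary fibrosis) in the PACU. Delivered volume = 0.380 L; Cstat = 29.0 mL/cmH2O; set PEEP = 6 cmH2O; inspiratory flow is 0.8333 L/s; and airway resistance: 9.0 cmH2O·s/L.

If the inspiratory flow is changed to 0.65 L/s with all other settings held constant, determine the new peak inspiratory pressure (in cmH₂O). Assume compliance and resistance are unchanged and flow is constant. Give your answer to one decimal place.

PIP = Vt/C + R·V̇ + PEEP (constant-flow equation of motion).
Only the resistive term changes: ΔPIP = R × ΔV̇ = 9.0 × (0.65 − 0.8333) = 9.0 × -0.1833 = -1.65 cmH2O.
Original PIP = 380/29.0 + 9.0×0.8333 + 6 = 26.603 cmH2O; new PIP = 26.603 + (-1.65) = 24.953 cmH2O.

25.0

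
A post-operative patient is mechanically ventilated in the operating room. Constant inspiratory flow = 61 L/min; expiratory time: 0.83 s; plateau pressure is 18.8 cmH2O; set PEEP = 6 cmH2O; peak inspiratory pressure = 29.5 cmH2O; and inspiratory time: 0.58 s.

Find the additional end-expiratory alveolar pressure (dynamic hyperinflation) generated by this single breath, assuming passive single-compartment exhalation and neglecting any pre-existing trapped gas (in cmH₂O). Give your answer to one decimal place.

2.3

Flow: 61 L/min ÷ 60 = 1.0167 L/s.
Vt = flow × Ti = 1.0167 L/s × 0.58 s × 1000 mL/L = 589.69 mL.
R = (PIP − Pplat)/V̇ = (29.5 − 18.8) / 1.0167 = 10.7/1.0167 = 10.524 cmH2O·s/L.
C = Vt/(Pplat − PEEP) = 589.69 / (18.8 − 6) = 589.69/12.8 = 46.07 mL/cmH2O.
τ = R × C = 10.524 × 0.04607 L/cmH2O = 0.4848 s.
Fraction remaining = e^(−Te/τ) = e^(−0.83/0.4848) = 0.1805; trapped volume = 589.69 × 0.1805 = 106.44 mL.
Additional alveolar pressure from trapping ≈ V_trapped / C = 106.44 / 46.07 = 2.31 cmH2O.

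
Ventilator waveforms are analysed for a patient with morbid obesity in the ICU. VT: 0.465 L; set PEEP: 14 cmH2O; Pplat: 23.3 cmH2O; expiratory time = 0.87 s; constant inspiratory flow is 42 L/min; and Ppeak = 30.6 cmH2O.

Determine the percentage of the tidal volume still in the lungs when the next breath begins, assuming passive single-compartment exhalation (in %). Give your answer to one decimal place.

Flow: 42 L/min ÷ 60 = 0.7 L/s.
R = (PIP − Pplat)/V̇ = (30.6 − 23.3) / 0.7 = 7.3/0.7 = 10.429 cmH2O·s/L.
C = Vt/(Pplat − PEEP) = 465.0 / (23.3 − 14) = 465.0/9.3 = 50.0 mL/cmH2O.
τ = R × C = 10.429 × 0.05 L/cmH2O = 0.5215 s.
Fraction remaining at end-expiration = e^(−Te/τ) = e^(−0.87/0.5215) = 0.1886 → 18.86%.

18.9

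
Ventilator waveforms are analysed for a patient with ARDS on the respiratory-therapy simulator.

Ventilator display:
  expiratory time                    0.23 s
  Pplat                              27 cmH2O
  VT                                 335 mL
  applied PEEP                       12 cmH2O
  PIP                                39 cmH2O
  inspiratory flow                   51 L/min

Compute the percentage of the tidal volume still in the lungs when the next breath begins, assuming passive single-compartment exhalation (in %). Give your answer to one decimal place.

Flow: 51 L/min ÷ 60 = 0.85 L/s.
R = (PIP − Pplat)/V̇ = (39 − 27) / 0.85 = 12.0/0.85 = 14.118 cmH2O·s/L.
C = Vt/(Pplat − PEEP) = 335.0 / (27 − 12) = 335.0/15.0 = 22.333 mL/cmH2O.
τ = R × C = 14.118 × 0.02233 L/cmH2O = 0.3153 s.
Fraction remaining at end-expiration = e^(−Te/τ) = e^(−0.23/0.3153) = 0.4822 → 48.22%.

48.2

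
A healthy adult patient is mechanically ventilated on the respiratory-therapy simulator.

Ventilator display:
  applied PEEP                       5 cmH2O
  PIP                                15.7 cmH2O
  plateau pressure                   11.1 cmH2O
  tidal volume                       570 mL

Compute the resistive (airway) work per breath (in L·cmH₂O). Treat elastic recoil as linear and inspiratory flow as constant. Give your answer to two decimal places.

2.62

With constant inspiratory flow the resistive pressure is constant at PIP − Pplat = 15.7 − 11.1 = 4.6 cmH2O, so resistive work = 4.6 × 0.570 = 2.622 L·cmH2O.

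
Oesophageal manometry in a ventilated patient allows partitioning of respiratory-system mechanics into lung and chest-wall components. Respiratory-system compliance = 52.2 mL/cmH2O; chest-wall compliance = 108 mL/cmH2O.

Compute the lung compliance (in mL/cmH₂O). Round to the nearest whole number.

1/CL = 1/Crs − 1/Ccw.
1/CL = 1/52.2 − 1/108 = 0.009898.
CL = 101.03 mL/cmH2O.

101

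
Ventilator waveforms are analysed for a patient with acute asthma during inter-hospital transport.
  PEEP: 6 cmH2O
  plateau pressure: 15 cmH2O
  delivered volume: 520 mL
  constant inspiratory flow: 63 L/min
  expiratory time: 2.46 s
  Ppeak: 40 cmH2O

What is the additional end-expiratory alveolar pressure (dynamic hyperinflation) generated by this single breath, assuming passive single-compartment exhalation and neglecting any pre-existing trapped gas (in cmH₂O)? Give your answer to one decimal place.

Flow: 63 L/min ÷ 60 = 1.05 L/s.
R = (PIP − Pplat)/V̇ = (40 − 15) / 1.05 = 25.0/1.05 = 23.81 cmH2O·s/L.
C = Vt/(Pplat − PEEP) = 520.0 / (15 − 6) = 520.0/9.0 = 57.778 mL/cmH2O.
τ = R × C = 23.81 × 0.05778 L/cmH2O = 1.376 s.
Fraction remaining = e^(−Te/τ) = e^(−2.46/1.376) = 0.1673; trapped volume = 520.0 × 0.1673 = 86.996 mL.
Additional alveolar pressure from trapping ≈ V_trapped / C = 86.996 / 57.778 = 1.506 cmH2O.

1.5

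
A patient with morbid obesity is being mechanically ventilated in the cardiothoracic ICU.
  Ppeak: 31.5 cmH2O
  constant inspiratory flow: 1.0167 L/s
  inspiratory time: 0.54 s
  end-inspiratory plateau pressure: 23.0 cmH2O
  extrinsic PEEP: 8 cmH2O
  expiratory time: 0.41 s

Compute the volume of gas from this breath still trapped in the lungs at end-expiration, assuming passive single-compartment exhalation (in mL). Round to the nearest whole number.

144

Vt = flow × Ti = 1.0167 L/s × 0.54 s × 1000 mL/L = 549.02 mL.
R = (PIP − Pplat)/V̇ = (31.5 − 23.0) / 1.0167 = 8.5/1.0167 = 8.36 cmH2O·s/L.
C = Vt/(Pplat − PEEP) = 549.02 / (23.0 − 8) = 549.02/15.0 = 36.601 mL/cmH2O.
τ = R × C = 8.36 × 0.0366 L/cmH2O = 0.306 s.
Fraction remaining = e^(−Te/τ) = e^(−0.41/0.306) = 0.2619.
Trapped volume = 549.02 × 0.2619 = 143.79 mL.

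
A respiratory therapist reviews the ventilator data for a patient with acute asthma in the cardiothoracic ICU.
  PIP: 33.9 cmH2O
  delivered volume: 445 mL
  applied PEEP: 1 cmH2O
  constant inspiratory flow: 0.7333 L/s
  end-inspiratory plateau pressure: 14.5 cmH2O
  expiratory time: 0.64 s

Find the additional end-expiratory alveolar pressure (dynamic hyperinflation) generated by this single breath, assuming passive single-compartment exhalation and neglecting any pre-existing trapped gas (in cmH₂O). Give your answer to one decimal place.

6.5

R = (PIP − Pplat)/V̇ = (33.9 − 14.5) / 0.7333 = 19.4/0.7333 = 26.456 cmH2O·s/L.
C = Vt/(Pplat − PEEP) = 445.0 / (14.5 − 1) = 445.0/13.5 = 32.963 mL/cmH2O.
τ = R × C = 26.456 × 0.03296 L/cmH2O = 0.872 s.
Fraction remaining = e^(−Te/τ) = e^(−0.64/0.872) = 0.48; trapped volume = 445.0 × 0.48 = 213.6 mL.
Additional alveolar pressure from trapping ≈ V_trapped / C = 213.6 / 32.963 = 6.48 cmH2O.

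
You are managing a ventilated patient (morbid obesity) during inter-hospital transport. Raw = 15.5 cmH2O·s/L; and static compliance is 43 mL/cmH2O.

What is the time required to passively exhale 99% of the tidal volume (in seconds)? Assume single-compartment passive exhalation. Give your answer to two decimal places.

3.07

τ = R × C = 15.5 × 43 mL/cmH2O = 15.5 × 0.043 L/cmH2O = 0.6665 s.
Exhaled fraction f = 1 − e^(−t/τ) → t = −τ·ln(1 − f) = −0.6665·ln(0.01) = 3.069 s.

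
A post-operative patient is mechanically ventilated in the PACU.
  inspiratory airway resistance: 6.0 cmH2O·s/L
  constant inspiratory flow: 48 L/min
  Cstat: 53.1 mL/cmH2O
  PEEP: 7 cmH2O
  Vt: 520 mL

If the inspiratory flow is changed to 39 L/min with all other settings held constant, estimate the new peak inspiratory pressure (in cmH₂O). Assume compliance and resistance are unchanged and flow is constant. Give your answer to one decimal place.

20.7

Flow: 48 L/min ÷ 60 = 0.8 L/s.
New flow: 39 L/min ÷ 60 = 0.65 L/s.
PIP = Vt/C + R·V̇ + PEEP (constant-flow equation of motion).
Only the resistive term changes: ΔPIP = R × ΔV̇ = 6.0 × (0.65 − 0.8) = 6.0 × -0.15 = -0.9 cmH2O.
Original PIP = 520/53.1 + 6.0×0.8 + 7 = 21.593 cmH2O; new PIP = 21.593 + (-0.9) = 20.693 cmH2O.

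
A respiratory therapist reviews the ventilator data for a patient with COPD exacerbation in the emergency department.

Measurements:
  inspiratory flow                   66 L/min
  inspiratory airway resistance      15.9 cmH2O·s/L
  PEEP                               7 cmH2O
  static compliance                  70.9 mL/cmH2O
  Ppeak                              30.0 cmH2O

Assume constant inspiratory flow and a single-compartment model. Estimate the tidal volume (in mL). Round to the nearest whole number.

391

Flow: 66 L/min ÷ 60 = 1.1 L/s.
Equation of motion (constant flow): PIP = Vt/C + R·V̇ + PEEP.
Vt/C = PIP − R·V̇ − PEEP = 30.0 − 17.49 − 7 = 5.51 cmH2O.
Vt = C × 5.51 = 70.9 × 5.51 = 390.66 mL.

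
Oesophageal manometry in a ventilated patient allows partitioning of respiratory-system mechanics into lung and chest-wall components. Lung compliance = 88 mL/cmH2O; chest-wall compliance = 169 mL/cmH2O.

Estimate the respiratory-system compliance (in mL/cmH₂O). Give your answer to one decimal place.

57.9

Lung and chest wall are elastances in series: 1/Crs = 1/CL + 1/Ccw.
1/Crs = 1/88 + 1/169 = 0.01728.
Crs = 57.87 mL/cmH2O.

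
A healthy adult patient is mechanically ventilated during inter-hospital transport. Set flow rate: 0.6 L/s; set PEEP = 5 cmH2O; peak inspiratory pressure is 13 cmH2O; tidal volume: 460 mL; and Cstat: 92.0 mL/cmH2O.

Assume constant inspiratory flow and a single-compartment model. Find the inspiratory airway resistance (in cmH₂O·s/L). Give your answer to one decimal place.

Equation of motion (constant flow): PIP = Vt/C + R·V̇ + PEEP.
R·V̇ = PIP − Vt/C − PEEP = 13 − 460/92.0 − 5 = 13 − 5.0 − 5 = 3.0 cmH2O.
R = 3.0 / 0.6 = 5.0 cmH2O·s/L.

5.0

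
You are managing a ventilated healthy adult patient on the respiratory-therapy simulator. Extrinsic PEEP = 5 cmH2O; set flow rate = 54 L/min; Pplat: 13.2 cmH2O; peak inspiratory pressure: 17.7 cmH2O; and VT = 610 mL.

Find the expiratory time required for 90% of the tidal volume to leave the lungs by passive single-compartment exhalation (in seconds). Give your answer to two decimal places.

0.86

Flow: 54 L/min ÷ 60 = 0.9 L/s.
R = (PIP − Pplat)/V̇ = (17.7 − 13.2) / 0.9 = 4.5/0.9 = 5.0 cmH2O·s/L.
C = Vt/(Pplat − PEEP) = 610.0 / (13.2 − 5) = 610.0/8.2 = 74.39 mL/cmH2O.
τ = R × C = 5.0 × 0.07439 L/cmH2O = 0.372 s.
t = −τ·ln(1 − 0.90) = −0.372·ln(0.1) = 0.8566 s.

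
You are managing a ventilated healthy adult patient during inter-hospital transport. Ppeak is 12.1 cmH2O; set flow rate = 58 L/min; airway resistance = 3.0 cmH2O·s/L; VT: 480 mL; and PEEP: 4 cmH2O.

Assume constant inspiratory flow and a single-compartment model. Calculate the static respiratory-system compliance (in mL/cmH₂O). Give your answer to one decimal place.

Flow: 58 L/min ÷ 60 = 0.9667 L/s.
Equation of motion (constant flow): PIP = Vt/C + R·V̇ + PEEP.
Vt/C = PIP − R·V̇ − PEEP = 12.1 − 3.0×0.9667 − 4 = 12.1 − 2.9 − 4 = 5.2 cmH2O.
C = Vt / 5.2 = 480 / 5.2 = 92.308 mL/cmH2O.

92.3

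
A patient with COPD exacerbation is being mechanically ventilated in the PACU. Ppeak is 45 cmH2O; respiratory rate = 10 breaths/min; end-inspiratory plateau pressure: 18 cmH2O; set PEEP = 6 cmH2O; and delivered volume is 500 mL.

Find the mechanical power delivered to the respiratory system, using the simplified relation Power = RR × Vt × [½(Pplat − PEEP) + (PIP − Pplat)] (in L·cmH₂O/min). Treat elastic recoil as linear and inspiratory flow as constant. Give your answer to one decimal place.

Per-breath work = Vt × [½(Pplat−PEEP) + (PIP−Pplat)] = 0.500 × [0.5×12.0 + 27.0] = 0.500 × 33.0 = 16.5 L·cmH2O.
Power = 10 × 16.5 = 165.0 L·cmH2O/min.

165.0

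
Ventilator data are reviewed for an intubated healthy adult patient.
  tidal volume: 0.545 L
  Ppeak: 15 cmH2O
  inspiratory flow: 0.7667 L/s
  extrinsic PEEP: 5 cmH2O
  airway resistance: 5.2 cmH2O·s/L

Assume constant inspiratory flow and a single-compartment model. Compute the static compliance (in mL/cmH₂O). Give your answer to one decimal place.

90.6

Equation of motion (constant flow): PIP = Vt/C + R·V̇ + PEEP.
Vt/C = PIP − R·V̇ − PEEP = 15 − 5.2×0.7667 − 5 = 15 − 3.987 − 5 = 6.013 cmH2O.
C = Vt / 6.013 = 545 / 6.013 = 90.637 mL/cmH2O.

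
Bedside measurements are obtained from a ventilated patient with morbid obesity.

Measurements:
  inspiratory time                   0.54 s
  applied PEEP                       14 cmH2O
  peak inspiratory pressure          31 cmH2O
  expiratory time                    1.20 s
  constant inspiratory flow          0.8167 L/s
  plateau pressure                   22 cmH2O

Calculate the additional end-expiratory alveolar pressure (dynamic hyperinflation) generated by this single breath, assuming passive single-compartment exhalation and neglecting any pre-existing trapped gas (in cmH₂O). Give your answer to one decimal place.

Vt = flow × Ti = 0.8167 L/s × 0.54 s × 1000 mL/L = 441.02 mL.
R = (PIP − Pplat)/V̇ = (31 − 22) / 0.8167 = 9.0/0.8167 = 11.02 cmH2O·s/L.
C = Vt/(Pplat − PEEP) = 441.02 / (22 − 14) = 441.02/8.0 = 55.128 mL/cmH2O.
τ = R × C = 11.02 × 0.05513 L/cmH2O = 0.6075 s.
Fraction remaining = e^(−Te/τ) = e^(−1.20/0.6075) = 0.1387; trapped volume = 441.02 × 0.1387 = 61.169 mL.
Additional alveolar pressure from trapping ≈ V_trapped / C = 61.169 / 55.128 = 1.11 cmH2O.

1.1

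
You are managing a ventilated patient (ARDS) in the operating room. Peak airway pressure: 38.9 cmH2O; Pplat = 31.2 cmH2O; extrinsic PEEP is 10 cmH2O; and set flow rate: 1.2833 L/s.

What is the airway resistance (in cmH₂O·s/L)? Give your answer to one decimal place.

6.0

Raw = (PIP − Pplat) / flow = (38.9 − 31.2) / 1.2833 = 7.7 / 1.2833 = 6.0 cmH2O·s/L.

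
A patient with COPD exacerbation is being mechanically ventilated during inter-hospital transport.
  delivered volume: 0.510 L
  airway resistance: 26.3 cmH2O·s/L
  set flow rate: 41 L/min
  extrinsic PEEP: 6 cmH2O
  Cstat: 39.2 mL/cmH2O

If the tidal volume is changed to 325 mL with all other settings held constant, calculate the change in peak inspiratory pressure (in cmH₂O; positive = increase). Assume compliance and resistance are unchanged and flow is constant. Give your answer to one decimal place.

-4.7

PIP = Vt/C + R·V̇ + PEEP (constant-flow equation of motion).
Only the elastic term changes: ΔPIP = ΔVt / C = (325 − 510) / 39.2 = -4.719 cmH2O.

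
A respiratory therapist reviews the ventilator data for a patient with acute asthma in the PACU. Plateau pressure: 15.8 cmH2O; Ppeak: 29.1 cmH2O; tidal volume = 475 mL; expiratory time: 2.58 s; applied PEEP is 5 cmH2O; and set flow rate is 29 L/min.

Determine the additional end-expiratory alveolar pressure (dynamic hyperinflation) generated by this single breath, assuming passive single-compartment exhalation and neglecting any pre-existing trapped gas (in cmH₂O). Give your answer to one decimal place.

Flow: 29 L/min ÷ 60 = 0.4833 L/s.
R = (PIP − Pplat)/V̇ = (29.1 − 15.8) / 0.4833 = 13.3/0.4833 = 27.519 cmH2O·s/L.
C = Vt/(Pplat − PEEP) = 475.0 / (15.8 − 5) = 475.0/10.8 = 43.981 mL/cmH2O.
τ = R × C = 27.519 × 0.04398 L/cmH2O = 1.21 s.
Fraction remaining = e^(−Te/τ) = e^(−2.58/1.21) = 0.1186; trapped volume = 475.0 × 0.1186 = 56.335 mL.
Additional alveolar pressure from trapping ≈ V_trapped / C = 56.335 / 43.981 = 1.281 cmH2O.

1.3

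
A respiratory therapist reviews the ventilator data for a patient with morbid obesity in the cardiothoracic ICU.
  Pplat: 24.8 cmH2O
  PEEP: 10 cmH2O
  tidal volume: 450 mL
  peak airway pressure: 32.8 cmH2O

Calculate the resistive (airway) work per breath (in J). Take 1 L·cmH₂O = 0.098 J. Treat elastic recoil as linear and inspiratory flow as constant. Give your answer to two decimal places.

With constant inspiratory flow the resistive pressure is constant at PIP − Pplat = 32.8 − 24.8 = 8.0 cmH2O, so resistive work = 8.0 × 0.450 = 3.6 L·cmH2O.
× 0.098 J/(L·cmH2O) → 0.3528 J.

0.35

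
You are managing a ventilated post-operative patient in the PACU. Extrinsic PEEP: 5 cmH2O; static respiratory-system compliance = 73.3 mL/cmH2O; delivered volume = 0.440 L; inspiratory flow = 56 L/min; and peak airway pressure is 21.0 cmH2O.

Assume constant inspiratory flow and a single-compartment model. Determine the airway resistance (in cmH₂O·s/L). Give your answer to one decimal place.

10.7

Flow: 56 L/min ÷ 60 = 0.9333 L/s.
Equation of motion (constant flow): PIP = Vt/C + R·V̇ + PEEP.
R·V̇ = PIP − Vt/C − PEEP = 21.0 − 440/73.3 − 5 = 21.0 − 6.003 − 5 = 9.997 cmH2O.
R = 9.997 / 0.9333 = 10.711 cmH2O·s/L.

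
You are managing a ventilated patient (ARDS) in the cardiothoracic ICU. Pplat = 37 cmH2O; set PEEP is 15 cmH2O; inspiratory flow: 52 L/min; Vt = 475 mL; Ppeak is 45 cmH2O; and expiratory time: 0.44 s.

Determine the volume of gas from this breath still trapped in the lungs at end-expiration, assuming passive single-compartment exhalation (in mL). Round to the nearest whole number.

52

Flow: 52 L/min ÷ 60 = 0.8667 L/s.
R = (PIP − Pplat)/V̇ = (45 − 37) / 0.8667 = 8.0/0.8667 = 9.23 cmH2O·s/L.
C = Vt/(Pplat − PEEP) = 475.0 / (37 − 15) = 475.0/22.0 = 21.591 mL/cmH2O.
τ = R × C = 9.23 × 0.02159 L/cmH2O = 0.1993 s.
Fraction remaining = e^(−Te/τ) = e^(−0.44/0.1993) = 0.11.
Trapped volume = 475.0 × 0.11 = 52.25 mL.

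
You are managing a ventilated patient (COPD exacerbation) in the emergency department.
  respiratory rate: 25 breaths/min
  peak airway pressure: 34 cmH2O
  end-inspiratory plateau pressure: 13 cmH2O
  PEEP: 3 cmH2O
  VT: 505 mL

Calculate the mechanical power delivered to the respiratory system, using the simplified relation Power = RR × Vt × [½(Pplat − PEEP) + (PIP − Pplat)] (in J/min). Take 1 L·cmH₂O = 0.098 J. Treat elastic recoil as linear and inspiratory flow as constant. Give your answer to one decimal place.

32.2

Per-breath work = Vt × [½(Pplat−PEEP) + (PIP−Pplat)] = 0.505 × [0.5×10.0 + 21.0] = 0.505 × 26.0 = 13.13 L·cmH2O.
Power = 25 × 13.13 = 328.25 L·cmH2O/min.
× 0.098 J/(L·cmH2O) → 32.169 J/min.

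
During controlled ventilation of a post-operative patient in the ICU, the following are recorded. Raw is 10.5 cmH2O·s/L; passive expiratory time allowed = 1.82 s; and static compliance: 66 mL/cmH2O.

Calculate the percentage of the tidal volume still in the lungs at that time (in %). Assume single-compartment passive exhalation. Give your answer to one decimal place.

7.2

τ = R × C = 10.5 × 66 mL/cmH2O = 10.5 × 0.066 L/cmH2O = 0.693 s.
Passive exhalation: V(t)/V₀ = e^(−t/τ) = e^(−1.82/0.693) = 0.07235.
Fraction remaining = 0.07235 → 7.235%.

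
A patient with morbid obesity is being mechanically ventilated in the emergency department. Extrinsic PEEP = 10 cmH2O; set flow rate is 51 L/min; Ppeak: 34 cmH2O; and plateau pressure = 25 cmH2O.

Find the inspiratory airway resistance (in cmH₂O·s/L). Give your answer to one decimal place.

Flow: 51 L/min ÷ 60 = 0.85 L/s.
Raw = (PIP − Pplat) / flow = (34 − 25) / 0.85 = 9.0 / 0.85 = 10.588 cmH2O·s/L.

10.6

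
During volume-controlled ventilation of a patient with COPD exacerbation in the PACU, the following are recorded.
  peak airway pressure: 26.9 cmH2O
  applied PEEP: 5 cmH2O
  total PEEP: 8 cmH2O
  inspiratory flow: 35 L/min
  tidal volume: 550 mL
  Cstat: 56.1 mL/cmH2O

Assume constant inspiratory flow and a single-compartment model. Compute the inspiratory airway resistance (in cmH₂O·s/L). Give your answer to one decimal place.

15.6

Flow: 35 L/min ÷ 60 = 0.5833 L/s.
Total PEEP = 8 cmH2O (set 5 + intrinsic 3); this is the baseline alveolar pressure.
Equation of motion (constant flow): PIP = Vt/C + R·V̇ + PEEP.
R·V̇ = PIP − Vt/C − PEEP = 26.9 − 550/56.1 − 8 = 26.9 − 9.804 − 8 = 9.096 cmH2O.
R = 9.096 / 0.5833 = 15.594 cmH2O·s/L.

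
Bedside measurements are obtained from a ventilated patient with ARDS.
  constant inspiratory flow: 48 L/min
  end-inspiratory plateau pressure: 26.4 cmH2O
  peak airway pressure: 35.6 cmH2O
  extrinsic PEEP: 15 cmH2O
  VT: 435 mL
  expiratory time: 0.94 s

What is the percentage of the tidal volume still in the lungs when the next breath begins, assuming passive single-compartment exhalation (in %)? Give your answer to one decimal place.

Flow: 48 L/min ÷ 60 = 0.8 L/s.
R = (PIP − Pplat)/V̇ = (35.6 − 26.4) / 0.8 = 9.2/0.8 = 11.5 cmH2O·s/L.
C = Vt/(Pplat − PEEP) = 435.0 / (26.4 − 15) = 435.0/11.4 = 38.158 mL/cmH2O.
τ = R × C = 11.5 × 0.03816 L/cmH2O = 0.4388 s.
Fraction remaining at end-expiration = e^(−Te/τ) = e^(−0.94/0.4388) = 0.1174 → 11.74%.

11.7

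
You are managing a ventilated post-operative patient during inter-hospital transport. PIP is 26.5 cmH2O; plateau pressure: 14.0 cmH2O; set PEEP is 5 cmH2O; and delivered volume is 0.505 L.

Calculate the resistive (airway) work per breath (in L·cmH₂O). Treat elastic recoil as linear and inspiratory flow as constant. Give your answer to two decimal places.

With constant inspiratory flow the resistive pressure is constant at PIP − Pplat = 26.5 − 14.0 = 12.5 cmH2O, so resistive work = 12.5 × 0.505 = 6.313 L·cmH2O.

6.31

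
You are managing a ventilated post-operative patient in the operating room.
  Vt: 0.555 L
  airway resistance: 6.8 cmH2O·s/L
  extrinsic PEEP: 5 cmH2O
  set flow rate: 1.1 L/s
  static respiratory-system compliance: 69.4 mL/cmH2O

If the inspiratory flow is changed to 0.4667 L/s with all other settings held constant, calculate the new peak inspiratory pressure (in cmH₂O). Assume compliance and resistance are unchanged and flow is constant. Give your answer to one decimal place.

PIP = Vt/C + R·V̇ + PEEP (constant-flow equation of motion).
Only the resistive term changes: ΔPIP = R × ΔV̇ = 6.8 × (0.4667 − 1.1) = 6.8 × -0.6333 = -4.306 cmH2O.
Original PIP = 555/69.4 + 6.8×1.1 + 5 = 20.477 cmH2O; new PIP = 20.477 + (-4.306) = 16.171 cmH2O.

16.2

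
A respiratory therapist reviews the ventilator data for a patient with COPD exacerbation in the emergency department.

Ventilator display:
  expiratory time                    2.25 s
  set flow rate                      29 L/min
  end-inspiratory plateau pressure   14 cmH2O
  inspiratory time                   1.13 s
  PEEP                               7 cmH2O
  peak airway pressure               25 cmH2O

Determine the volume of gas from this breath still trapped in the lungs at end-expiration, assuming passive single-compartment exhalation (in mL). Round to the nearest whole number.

154

Flow: 29 L/min ÷ 60 = 0.4833 L/s.
Vt = flow × Ti = 0.4833 L/s × 1.13 s × 1000 mL/L = 546.13 mL.
R = (PIP − Pplat)/V̇ = (25 − 14) / 0.4833 = 11.0/0.4833 = 22.76 cmH2O·s/L.
C = Vt/(Pplat − PEEP) = 546.13 / (14 − 7) = 546.13/7.0 = 78.019 mL/cmH2O.
τ = R × C = 22.76 × 0.07802 L/cmH2O = 1.776 s.
Fraction remaining = e^(−Te/τ) = e^(−2.25/1.776) = 0.2817.
Trapped volume = 546.13 × 0.2817 = 153.84 mL.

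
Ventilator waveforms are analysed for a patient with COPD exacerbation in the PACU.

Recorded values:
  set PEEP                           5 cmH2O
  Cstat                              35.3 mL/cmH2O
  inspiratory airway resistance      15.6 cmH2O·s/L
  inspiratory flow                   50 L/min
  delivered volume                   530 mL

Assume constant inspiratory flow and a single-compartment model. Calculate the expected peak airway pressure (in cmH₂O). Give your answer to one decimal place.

Flow: 50 L/min ÷ 60 = 0.8333 L/s.
Equation of motion (constant flow): PIP = Vt/C + R·V̇ + PEEP.
PIP = 530/35.3 + 15.6×0.8333 + 5 = 15.014 + 12.999 + 5 = 33.013 cmH2O.

33.0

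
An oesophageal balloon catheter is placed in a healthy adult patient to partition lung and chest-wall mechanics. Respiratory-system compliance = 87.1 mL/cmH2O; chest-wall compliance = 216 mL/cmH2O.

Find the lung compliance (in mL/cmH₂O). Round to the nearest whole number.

146

1/CL = 1/Crs − 1/Ccw.
1/CL = 1/87.1 − 1/216 = 0.006851.
CL = 145.96 mL/cmH2O.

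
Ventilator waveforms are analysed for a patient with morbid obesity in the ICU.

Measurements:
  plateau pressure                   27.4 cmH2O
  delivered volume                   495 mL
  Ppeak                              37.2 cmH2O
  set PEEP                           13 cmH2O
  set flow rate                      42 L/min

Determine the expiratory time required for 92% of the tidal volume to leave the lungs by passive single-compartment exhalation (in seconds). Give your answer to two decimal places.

Flow: 42 L/min ÷ 60 = 0.7 L/s.
R = (PIP − Pplat)/V̇ = (37.2 − 27.4) / 0.7 = 9.8/0.7 = 14.0 cmH2O·s/L.
C = Vt/(Pplat − PEEP) = 495.0 / (27.4 − 13) = 495.0/14.4 = 34.375 mL/cmH2O.
τ = R × C = 14.0 × 0.03438 L/cmH2O = 0.4813 s.
t = −τ·ln(1 − 0.92) = −0.4813·ln(0.08) = 1.216 s.

1.22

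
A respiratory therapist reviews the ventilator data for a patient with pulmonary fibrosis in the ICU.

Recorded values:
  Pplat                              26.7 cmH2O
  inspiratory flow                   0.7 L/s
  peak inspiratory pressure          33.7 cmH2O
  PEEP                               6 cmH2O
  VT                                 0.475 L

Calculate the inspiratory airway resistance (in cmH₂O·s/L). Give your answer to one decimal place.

Raw = (PIP − Pplat) / flow = (33.7 − 26.7) / 0.7 = 7.0 / 0.7 = 10.0 cmH2O·s/L.

10.0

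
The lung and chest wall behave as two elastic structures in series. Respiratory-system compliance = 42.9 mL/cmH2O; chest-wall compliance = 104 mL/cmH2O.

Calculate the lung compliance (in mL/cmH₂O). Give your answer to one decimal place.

1/CL = 1/Crs − 1/Ccw.
1/CL = 1/42.9 − 1/104 = 0.01369.
CL = 73.046 mL/cmH2O.

73.0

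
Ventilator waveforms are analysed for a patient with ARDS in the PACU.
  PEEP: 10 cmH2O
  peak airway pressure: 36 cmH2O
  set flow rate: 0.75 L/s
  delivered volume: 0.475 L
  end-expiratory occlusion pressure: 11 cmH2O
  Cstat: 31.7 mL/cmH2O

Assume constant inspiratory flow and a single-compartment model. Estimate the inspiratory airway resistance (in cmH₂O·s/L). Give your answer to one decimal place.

13.4

Total PEEP = 11 cmH2O (set 10 + intrinsic 1); this is the baseline alveolar pressure.
Equation of motion (constant flow): PIP = Vt/C + R·V̇ + PEEP.
R·V̇ = PIP − Vt/C − PEEP = 36 − 475/31.7 − 11 = 36 − 14.984 − 11 = 10.016 cmH2O.
R = 10.016 / 0.75 = 13.355 cmH2O·s/L.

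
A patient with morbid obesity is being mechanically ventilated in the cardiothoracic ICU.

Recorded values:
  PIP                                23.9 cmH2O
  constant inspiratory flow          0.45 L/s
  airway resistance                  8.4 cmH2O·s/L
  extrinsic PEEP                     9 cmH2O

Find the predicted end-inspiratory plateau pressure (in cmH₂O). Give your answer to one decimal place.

20.1

Pplat = PIP − Raw × flow = 23.9 − 8.4 × 0.45 = 23.9 − 3.78 = 20.12 cmH2O.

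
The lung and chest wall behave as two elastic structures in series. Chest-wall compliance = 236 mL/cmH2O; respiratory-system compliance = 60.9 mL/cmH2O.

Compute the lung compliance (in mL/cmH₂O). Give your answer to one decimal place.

1/CL = 1/Crs − 1/Ccw.
1/CL = 1/60.9 − 1/236 = 0.01218.
CL = 82.102 mL/cmH2O.

82.1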